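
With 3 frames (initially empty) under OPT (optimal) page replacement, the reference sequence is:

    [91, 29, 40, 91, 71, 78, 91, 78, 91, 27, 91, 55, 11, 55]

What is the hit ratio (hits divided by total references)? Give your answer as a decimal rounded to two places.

91 → fault, frames (91)
29 → fault, frames (91 29)
40 → fault, frames (91 29 40)
91 → hit
71 → fault, evict 40, frames (91 29 71)
78 → fault, evict 71, frames (91 29 78)
91 → hit
78 → hit
91 → hit
27 → fault, evict 78, frames (91 29 27)
91 → hit
55 → fault, evict 27, frames (91 29 55)
11 → fault, evict 29, frames (91 55 11)
55 → hit
Hits: 6 of 14 references → 6/14 = 0.4286.

0.43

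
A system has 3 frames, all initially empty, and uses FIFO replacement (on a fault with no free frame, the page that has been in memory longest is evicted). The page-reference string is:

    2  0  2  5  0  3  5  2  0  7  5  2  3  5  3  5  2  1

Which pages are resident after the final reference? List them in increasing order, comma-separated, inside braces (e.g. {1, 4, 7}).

2: fault, frames {2}
0: fault, frames {2,0}
2: hit
5: fault, frames {2,0,5}
0: hit
3: fault, evict 2, frames {0,5,3}
5: hit
2: fault, evict 0, frames {5,3,2}
0: fault, evict 5, frames {3,2,0}
7: fault, evict 3, frames {2,0,7}
5: fault, evict 2, frames {0,7,5}
2: fault, evict 0, frames {7,5,2}
3: fault, evict 7, frames {5,2,3}
5: hit
3: hit
5: hit
2: hit
1: fault, evict 5, frames {2,3,1}

{1, 2, 3}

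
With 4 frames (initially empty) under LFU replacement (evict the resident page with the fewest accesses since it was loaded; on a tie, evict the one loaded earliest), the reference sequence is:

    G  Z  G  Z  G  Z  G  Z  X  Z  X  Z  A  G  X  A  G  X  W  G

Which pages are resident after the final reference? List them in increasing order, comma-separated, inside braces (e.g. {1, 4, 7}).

{G, W, X, Z}

G: miss, frames (G)
Z: miss, frames (G Z)
G: hit
Z: hit
G: hit
Z: hit
G: hit
Z: hit
X: miss, frames (G Z X)
Z: hit
X: hit
Z: hit
A: miss, frames (G Z X A)
G: hit
X: hit
A: hit
G: hit
X: hit
W: miss, evict A, frames (G Z X W)
G: hit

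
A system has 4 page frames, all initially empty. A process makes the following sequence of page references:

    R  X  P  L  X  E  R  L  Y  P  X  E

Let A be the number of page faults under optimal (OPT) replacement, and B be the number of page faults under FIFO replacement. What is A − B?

-3

Under OPT: F F F F . F . . F . F . → 7 faults.
Under FIFO: F F F F . F F . F F F F → 10 faults.
A − B = 7 − 10 = -3.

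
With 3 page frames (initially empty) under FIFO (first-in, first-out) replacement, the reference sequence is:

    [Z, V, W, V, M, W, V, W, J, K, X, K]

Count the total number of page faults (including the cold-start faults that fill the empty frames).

7

Z → miss, frames {Z}
V → miss, frames {Z,V}
W → miss, frames {Z,V,W}
V → hit
M → miss, evict Z, frames {V,W,M}
W → hit
V → hit
W → hit
J → miss, evict V, frames {W,M,J}
K → miss, evict W, frames {M,J,K}
X → miss, evict M, frames {J,K,X}
K → hit
Page faults: 7.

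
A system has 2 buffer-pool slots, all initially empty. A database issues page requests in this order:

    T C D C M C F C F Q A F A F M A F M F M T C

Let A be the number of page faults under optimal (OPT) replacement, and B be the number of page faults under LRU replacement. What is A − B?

-3

Under OPT: F F F . F . F . . F F . . . F . F . . . F F → 11 faults.
Under LRU: F F F . F . F . . F F F . . F F F F . . F F → 14 faults.
A − B = 11 − 14 = -3.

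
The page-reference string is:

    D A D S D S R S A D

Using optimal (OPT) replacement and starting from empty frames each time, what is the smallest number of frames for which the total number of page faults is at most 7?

f=1: 10 faults
f=2: 6 faults
f=3: 5 faults
f=4: 4 faults
Smallest f with faults ≤ 7 is 2.

2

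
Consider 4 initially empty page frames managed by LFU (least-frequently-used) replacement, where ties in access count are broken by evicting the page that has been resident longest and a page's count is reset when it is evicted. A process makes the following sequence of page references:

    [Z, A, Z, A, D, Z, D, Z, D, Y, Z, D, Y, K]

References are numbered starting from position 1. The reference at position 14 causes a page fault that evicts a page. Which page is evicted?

A

pos 1: Z: miss, frames {Z}
pos 2: A: miss, frames {Z,A}
pos 3: Z: hit
pos 4: A: hit
pos 5: D: miss, frames {Z,A,D}
pos 6: Z: hit
pos 7: D: hit
pos 8: Z: hit
pos 9: D: hit
pos 10: Y: miss, frames {Z,A,D,Y}
pos 11: Z: hit
pos 12: D: hit
pos 13: Y: hit
pos 14: K: miss, evict A, frames {Z,D,Y,K}
At position 14, page A is evicted.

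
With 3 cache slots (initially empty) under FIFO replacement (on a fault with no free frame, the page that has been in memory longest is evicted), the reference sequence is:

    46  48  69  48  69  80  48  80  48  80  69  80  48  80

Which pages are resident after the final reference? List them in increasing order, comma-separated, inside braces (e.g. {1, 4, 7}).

46: fault, frames (46)
48: fault, frames (46 48)
69: fault, frames (46 48 69)
48: hit
69: hit
80: fault, evict 46, frames (48 69 80)
48: hit
80: hit
48: hit
80: hit
69: hit
80: hit
48: hit
80: hit

{48, 69, 80}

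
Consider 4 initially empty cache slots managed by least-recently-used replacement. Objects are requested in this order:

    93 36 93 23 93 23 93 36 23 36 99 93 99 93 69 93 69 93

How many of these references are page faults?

5

93: miss, frames [93]
36: miss, frames [93, 36]
93: hit
23: miss, frames [36, 93, 23]
93: hit
23: hit
93: hit
36: hit
23: hit
36: hit
99: miss, frames [93, 23, 36, 99]
93: hit
99: hit
93: hit
69: miss, evict 23, frames [36, 99, 93, 69]
93: hit
69: hit
93: hit
Page faults: 5.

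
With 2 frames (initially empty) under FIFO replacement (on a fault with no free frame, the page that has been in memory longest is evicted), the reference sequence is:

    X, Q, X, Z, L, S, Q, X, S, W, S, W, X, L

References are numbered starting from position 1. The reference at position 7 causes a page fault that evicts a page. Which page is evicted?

L

pos 1: X -> fault, frames {X}
pos 2: Q -> fault, frames {X,Q}
pos 3: X -> hit
pos 4: Z -> fault, evict X, frames {Q,Z}
pos 5: L -> fault, evict Q, frames {Z,L}
pos 6: S -> fault, evict Z, frames {L,S}
pos 7: Q -> fault, evict L, frames {S,Q}
At position 7, page L is evicted.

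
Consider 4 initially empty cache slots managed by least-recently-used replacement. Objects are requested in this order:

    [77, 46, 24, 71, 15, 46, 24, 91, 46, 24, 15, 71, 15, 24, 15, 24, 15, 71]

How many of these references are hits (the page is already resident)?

11

77: fault, frames [77]
46: fault, frames [77, 46]
24: fault, frames [77, 46, 24]
71: fault, frames [77, 46, 24, 71]
15: fault, evict 77, frames [46, 24, 71, 15]
46: hit
24: hit
91: fault, evict 71, frames [15, 46, 24, 91]
46: hit
24: hit
15: hit
71: fault, evict 91, frames [46, 24, 15, 71]
15: hit
24: hit
15: hit
24: hit
15: hit
71: hit
Hits: 11.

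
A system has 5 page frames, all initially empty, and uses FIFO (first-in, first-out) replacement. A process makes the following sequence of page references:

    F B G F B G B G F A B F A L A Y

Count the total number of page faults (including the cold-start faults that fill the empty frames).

F: miss, frames [F]
B: miss, frames [F, B]
G: miss, frames [F, B, G]
F: hit
B: hit
G: hit
B: hit
G: hit
F: hit
A: miss, frames [F, B, G, A]
B: hit
F: hit
A: hit
L: miss, frames [F, B, G, A, L]
A: hit
Y: miss, evict F, frames [B, G, A, L, Y]
Page faults: 6.

6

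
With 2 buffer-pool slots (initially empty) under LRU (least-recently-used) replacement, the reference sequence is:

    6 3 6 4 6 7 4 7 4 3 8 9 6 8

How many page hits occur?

6 → miss, frames (6)
3 → miss, frames (6 3)
6 → hit
4 → miss, evict 3, frames (6 4)
6 → hit
7 → miss, evict 4, frames (6 7)
4 → miss, evict 6, frames (7 4)
7 → hit
4 → hit
3 → miss, evict 7, frames (4 3)
8 → miss, evict 4, frames (3 8)
9 → miss, evict 3, frames (8 9)
6 → miss, evict 8, frames (9 6)
8 → miss, evict 9, frames (6 8)
Hits: 4.

4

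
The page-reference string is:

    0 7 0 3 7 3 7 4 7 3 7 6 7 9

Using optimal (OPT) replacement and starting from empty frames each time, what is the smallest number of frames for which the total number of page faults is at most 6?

f=1: 14 faults
f=2: 7 faults
f=3: 6 faults
f=4: 6 faults
f=5: 6 faults
f=6: 6 faults
Smallest f with faults ≤ 6 is 3.

3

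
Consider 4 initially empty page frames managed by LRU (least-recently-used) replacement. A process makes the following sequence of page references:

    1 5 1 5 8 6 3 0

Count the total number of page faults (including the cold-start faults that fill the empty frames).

1 → fault, frames [1]
5 → fault, frames [1, 5]
1 → hit
5 → hit
8 → fault, frames [1, 5, 8]
6 → fault, frames [1, 5, 8, 6]
3 → fault, evict 1, frames [5, 8, 6, 3]
0 → fault, evict 5, frames [8, 6, 3, 0]
Page faults: 6.

6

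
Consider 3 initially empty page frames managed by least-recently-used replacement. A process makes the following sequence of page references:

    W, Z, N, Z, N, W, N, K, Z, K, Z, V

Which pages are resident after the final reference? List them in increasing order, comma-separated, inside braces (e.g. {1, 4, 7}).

{K, V, Z}

W → miss, frames [W]
Z → miss, frames [W, Z]
N → miss, frames [W, Z, N]
Z → hit
N → hit
W → hit
N → hit
K → miss, evict Z, frames [W, N, K]
Z → miss, evict W, frames [N, K, Z]
K → hit
Z → hit
V → miss, evict N, frames [K, Z, V]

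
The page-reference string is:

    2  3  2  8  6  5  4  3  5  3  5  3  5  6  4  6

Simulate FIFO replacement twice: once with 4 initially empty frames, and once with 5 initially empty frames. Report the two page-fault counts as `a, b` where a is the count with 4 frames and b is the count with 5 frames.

7, 6

4 frames: F F . F F F F F . . . . . . . . → 7 faults.
5 frames: F F . F F F F . . . . . . . . . → 6 faults.
6 < 7: adding a frame reduced faults, as is typical.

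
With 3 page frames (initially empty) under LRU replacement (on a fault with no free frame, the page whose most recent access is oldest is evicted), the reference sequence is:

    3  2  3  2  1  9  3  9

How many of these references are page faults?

5

3 → miss, frames (3)
2 → miss, frames (3 2)
3 → hit
2 → hit
1 → miss, frames (3 2 1)
9 → miss, evict 3, frames (2 1 9)
3 → miss, evict 2, frames (1 9 3)
9 → hit
Page faults: 5.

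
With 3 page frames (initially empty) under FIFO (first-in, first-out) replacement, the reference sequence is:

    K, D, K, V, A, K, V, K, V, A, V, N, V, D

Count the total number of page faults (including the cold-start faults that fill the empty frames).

K → miss, frames [K]
D → miss, frames [K, D]
K → hit
V → miss, frames [K, D, V]
A → miss, evict K, frames [D, V, A]
K → miss, evict D, frames [V, A, K]
V → hit
K → hit
V → hit
A → hit
V → hit
N → miss, evict V, frames [A, K, N]
V → miss, evict A, frames [K, N, V]
D → miss, evict K, frames [N, V, D]
Page faults: 8.

8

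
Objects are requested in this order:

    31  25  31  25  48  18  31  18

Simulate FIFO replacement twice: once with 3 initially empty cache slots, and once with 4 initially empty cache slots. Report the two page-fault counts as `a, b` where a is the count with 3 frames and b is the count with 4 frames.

3 frames: F F . . F F F . → 5 faults.
4 frames: F F . . F F . . → 4 faults.
4 < 5: adding a frame reduced faults, as is typical.

5, 4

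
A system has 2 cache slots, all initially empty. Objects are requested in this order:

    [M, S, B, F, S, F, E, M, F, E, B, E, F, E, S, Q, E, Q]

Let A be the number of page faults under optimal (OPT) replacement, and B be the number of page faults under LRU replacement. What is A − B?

-3

Under OPT: F F F F . . F F . F F . F . F F . . → 11 faults.
Under LRU: F F F F F . F F F F F . F . F F F . → 14 faults.
A − B = 11 − 14 = -3.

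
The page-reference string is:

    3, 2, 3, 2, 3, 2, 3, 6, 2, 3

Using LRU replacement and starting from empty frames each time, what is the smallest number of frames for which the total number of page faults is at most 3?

f=1: 10 faults
f=2: 5 faults
f=3: 3 faults
Smallest f with faults ≤ 3 is 3.

3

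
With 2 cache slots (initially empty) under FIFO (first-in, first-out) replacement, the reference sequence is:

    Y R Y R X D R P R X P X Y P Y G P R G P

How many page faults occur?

12

Y: miss, frames (Y)
R: miss, frames (Y R)
Y: hit
R: hit
X: miss, evict Y, frames (R X)
D: miss, evict R, frames (X D)
R: miss, evict X, frames (D R)
P: miss, evict D, frames (R P)
R: hit
X: miss, evict R, frames (P X)
P: hit
X: hit
Y: miss, evict P, frames (X Y)
P: miss, evict X, frames (Y P)
Y: hit
G: miss, evict Y, frames (P G)
P: hit
R: miss, evict P, frames (G R)
G: hit
P: miss, evict G, frames (R P)
Page faults: 12.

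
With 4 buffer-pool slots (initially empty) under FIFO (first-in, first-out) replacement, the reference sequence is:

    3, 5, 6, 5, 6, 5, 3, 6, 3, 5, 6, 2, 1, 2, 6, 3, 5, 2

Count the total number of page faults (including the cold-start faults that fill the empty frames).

3 → fault, frames (3)
5 → fault, frames (3 5)
6 → fault, frames (3 5 6)
5 → hit
6 → hit
5 → hit
3 → hit
6 → hit
3 → hit
5 → hit
6 → hit
2 → fault, frames (3 5 6 2)
1 → fault, evict 3, frames (5 6 2 1)
2 → hit
6 → hit
3 → fault, evict 5, frames (6 2 1 3)
5 → fault, evict 6, frames (2 1 3 5)
2 → hit
Page faults: 7.

7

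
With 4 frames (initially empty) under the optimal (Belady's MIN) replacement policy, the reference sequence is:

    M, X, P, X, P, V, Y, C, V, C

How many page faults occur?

M -> miss, frames (M)
X -> miss, frames (M X)
P -> miss, frames (M X P)
X -> hit
P -> hit
V -> miss, frames (M X P V)
Y -> miss, evict P, frames (M X V Y)
C -> miss, evict Y, frames (M X V C)
V -> hit
C -> hit
Page faults: 6.

6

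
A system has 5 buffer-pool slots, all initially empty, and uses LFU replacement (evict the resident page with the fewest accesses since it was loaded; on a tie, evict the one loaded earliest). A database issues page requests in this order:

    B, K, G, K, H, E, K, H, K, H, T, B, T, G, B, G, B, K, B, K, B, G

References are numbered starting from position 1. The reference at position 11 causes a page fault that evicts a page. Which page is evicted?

pos 1: B → fault, frames (B)
pos 2: K → fault, frames (B K)
pos 3: G → fault, frames (B K G)
pos 4: K → hit
pos 5: H → fault, frames (B K G H)
pos 6: E → fault, frames (B K G H E)
pos 7: K → hit
pos 8: H → hit
pos 9: K → hit
pos 10: H → hit
pos 11: T → fault, evict B, frames (K G H E T)
At position 11, page B is evicted.

B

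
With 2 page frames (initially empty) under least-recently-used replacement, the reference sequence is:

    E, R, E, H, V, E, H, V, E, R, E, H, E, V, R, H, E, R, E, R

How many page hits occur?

5

E → fault, frames [E]
R → fault, frames [E, R]
E → hit
H → fault, evict R, frames [E, H]
V → fault, evict E, frames [H, V]
E → fault, evict H, frames [V, E]
H → fault, evict V, frames [E, H]
V → fault, evict E, frames [H, V]
E → fault, evict H, frames [V, E]
R → fault, evict V, frames [E, R]
E → hit
H → fault, evict R, frames [E, H]
E → hit
V → fault, evict H, frames [E, V]
R → fault, evict E, frames [V, R]
H → fault, evict V, frames [R, H]
E → fault, evict R, frames [H, E]
R → fault, evict H, frames [E, R]
E → hit
R → hit
Hits: 5.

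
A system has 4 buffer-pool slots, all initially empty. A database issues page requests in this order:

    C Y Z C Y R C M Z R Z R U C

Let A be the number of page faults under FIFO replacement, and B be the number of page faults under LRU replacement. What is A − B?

Under FIFO: F F F . . F . F . . . . F F → 7 faults.
Under LRU: F F F . . F . F F . . . F F → 8 faults.
A − B = 7 − 8 = -1.

-1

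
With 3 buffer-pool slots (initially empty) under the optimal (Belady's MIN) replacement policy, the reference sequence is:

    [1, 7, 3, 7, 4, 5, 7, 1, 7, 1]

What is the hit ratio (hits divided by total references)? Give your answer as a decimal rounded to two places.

0.50

1 → miss, frames {1}
7 → miss, frames {1,7}
3 → miss, frames {1,7,3}
7 → hit
4 → miss, evict 3, frames {1,7,4}
5 → miss, evict 4, frames {1,7,5}
7 → hit
1 → hit
7 → hit
1 → hit
Hits: 5 of 10 references → 5/10 = 0.5000.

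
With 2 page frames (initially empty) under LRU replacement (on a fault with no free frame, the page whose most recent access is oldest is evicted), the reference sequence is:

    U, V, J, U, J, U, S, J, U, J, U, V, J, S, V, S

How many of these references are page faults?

11

U -> fault, frames [U]
V -> fault, frames [U, V]
J -> fault, evict U, frames [V, J]
U -> fault, evict V, frames [J, U]
J -> hit
U -> hit
S -> fault, evict J, frames [U, S]
J -> fault, evict U, frames [S, J]
U -> fault, evict S, frames [J, U]
J -> hit
U -> hit
V -> fault, evict J, frames [U, V]
J -> fault, evict U, frames [V, J]
S -> fault, evict V, frames [J, S]
V -> fault, evict J, frames [S, V]
S -> hit
Page faults: 11.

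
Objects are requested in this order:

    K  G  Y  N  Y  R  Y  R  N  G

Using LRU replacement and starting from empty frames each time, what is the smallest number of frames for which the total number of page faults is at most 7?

f=1: 10 faults
f=2: 7 faults
f=3: 6 faults
f=4: 5 faults
f=5: 5 faults
Smallest f with faults ≤ 7 is 2.

2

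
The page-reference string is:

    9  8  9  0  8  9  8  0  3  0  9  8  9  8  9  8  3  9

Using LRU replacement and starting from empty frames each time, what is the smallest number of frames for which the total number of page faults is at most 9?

f=1: 18 faults
f=2: 11 faults
f=3: 7 faults
f=4: 4 faults
Smallest f with faults ≤ 9 is 3.

3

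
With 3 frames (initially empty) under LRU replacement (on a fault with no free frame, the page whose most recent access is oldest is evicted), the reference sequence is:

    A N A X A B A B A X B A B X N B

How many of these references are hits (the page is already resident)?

A: miss, frames [A]
N: miss, frames [A, N]
A: hit
X: miss, frames [N, A, X]
A: hit
B: miss, evict N, frames [X, A, B]
A: hit
B: hit
A: hit
X: hit
B: hit
A: hit
B: hit
X: hit
N: miss, evict A, frames [B, X, N]
B: hit
Hits: 11.

11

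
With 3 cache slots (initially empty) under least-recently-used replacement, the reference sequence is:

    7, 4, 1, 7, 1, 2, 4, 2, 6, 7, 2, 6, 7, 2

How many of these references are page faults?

7

7: miss, frames (7)
4: miss, frames (7 4)
1: miss, frames (7 4 1)
7: hit
1: hit
2: miss, evict 4, frames (7 1 2)
4: miss, evict 7, frames (1 2 4)
2: hit
6: miss, evict 1, frames (4 2 6)
7: miss, evict 4, frames (2 6 7)
2: hit
6: hit
7: hit
2: hit
Page faults: 7.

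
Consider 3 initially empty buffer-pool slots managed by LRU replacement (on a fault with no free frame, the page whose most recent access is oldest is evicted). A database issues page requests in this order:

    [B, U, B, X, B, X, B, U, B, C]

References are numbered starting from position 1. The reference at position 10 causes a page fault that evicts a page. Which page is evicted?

pos 1: B → fault, frames (B)
pos 2: U → fault, frames (B U)
pos 3: B → hit
pos 4: X → fault, frames (U B X)
pos 5: B → hit
pos 6: X → hit
pos 7: B → hit
pos 8: U → hit
pos 9: B → hit
pos 10: C → fault, evict X, frames (U B C)
At position 10, page X is evicted.

X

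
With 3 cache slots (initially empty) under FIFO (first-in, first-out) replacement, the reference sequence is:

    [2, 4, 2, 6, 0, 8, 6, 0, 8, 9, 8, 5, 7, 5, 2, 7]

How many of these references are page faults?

9

2: fault, frames [2]
4: fault, frames [2, 4]
2: hit
6: fault, frames [2, 4, 6]
0: fault, evict 2, frames [4, 6, 0]
8: fault, evict 4, frames [6, 0, 8]
6: hit
0: hit
8: hit
9: fault, evict 6, frames [0, 8, 9]
8: hit
5: fault, evict 0, frames [8, 9, 5]
7: fault, evict 8, frames [9, 5, 7]
5: hit
2: fault, evict 9, frames [5, 7, 2]
7: hit
Page faults: 9.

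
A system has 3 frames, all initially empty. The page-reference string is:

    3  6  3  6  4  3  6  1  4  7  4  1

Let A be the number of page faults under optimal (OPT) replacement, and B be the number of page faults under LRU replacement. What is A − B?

Under OPT: F F . . F . . F . F . . → 5 faults.
Under LRU: F F . . F . . F F F . . → 6 faults.
A − B = 5 − 6 = -1.

-1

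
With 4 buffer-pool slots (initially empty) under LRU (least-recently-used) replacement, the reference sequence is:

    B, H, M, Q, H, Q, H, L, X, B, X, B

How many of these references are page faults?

7

B: miss, frames {B}
H: miss, frames {B,H}
M: miss, frames {B,H,M}
Q: miss, frames {B,H,M,Q}
H: hit
Q: hit
H: hit
L: miss, evict B, frames {M,Q,H,L}
X: miss, evict M, frames {Q,H,L,X}
B: miss, evict Q, frames {H,L,X,B}
X: hit
B: hit
Page faults: 7.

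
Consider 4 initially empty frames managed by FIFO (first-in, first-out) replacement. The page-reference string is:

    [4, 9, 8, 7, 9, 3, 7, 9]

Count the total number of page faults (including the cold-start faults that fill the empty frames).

5

4: fault, frames (4)
9: fault, frames (4 9)
8: fault, frames (4 9 8)
7: fault, frames (4 9 8 7)
9: hit
3: fault, evict 4, frames (9 8 7 3)
7: hit
9: hit
Page faults: 5.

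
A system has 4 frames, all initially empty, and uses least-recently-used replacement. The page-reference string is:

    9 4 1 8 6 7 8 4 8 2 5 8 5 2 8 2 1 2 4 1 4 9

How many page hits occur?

9 -> fault, frames {9}
4 -> fault, frames {9,4}
1 -> fault, frames {9,4,1}
8 -> fault, frames {9,4,1,8}
6 -> fault, evict 9, frames {4,1,8,6}
7 -> fault, evict 4, frames {1,8,6,7}
8 -> hit
4 -> fault, evict 1, frames {6,7,8,4}
8 -> hit
2 -> fault, evict 6, frames {7,4,8,2}
5 -> fault, evict 7, frames {4,8,2,5}
8 -> hit
5 -> hit
2 -> hit
8 -> hit
2 -> hit
1 -> fault, evict 4, frames {5,8,2,1}
2 -> hit
4 -> fault, evict 5, frames {8,1,2,4}
1 -> hit
4 -> hit
9 -> fault, evict 8, frames {2,1,4,9}
Hits: 10.

10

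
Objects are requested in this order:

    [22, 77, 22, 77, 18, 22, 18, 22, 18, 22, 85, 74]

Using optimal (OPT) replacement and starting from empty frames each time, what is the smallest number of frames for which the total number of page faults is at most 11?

f=1: 12 faults
f=2: 5 faults
f=3: 5 faults
f=4: 5 faults
f=5: 5 faults
Smallest f with faults ≤ 11 is 2.

2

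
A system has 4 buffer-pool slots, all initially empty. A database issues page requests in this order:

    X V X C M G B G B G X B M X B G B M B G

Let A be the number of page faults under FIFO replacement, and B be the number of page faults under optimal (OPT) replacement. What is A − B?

Under FIFO: F F . F F F F . . . F . . . . . . . . . → 7 faults.
Under OPT: F F . F F F F . . . . . . . . . . . . . → 6 faults.
A − B = 7 − 6 = 1.

1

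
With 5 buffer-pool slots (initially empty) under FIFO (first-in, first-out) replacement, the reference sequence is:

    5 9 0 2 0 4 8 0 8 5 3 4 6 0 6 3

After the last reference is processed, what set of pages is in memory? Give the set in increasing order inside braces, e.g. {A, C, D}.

5 -> miss, frames [5]
9 -> miss, frames [5, 9]
0 -> miss, frames [5, 9, 0]
2 -> miss, frames [5, 9, 0, 2]
0 -> hit
4 -> miss, frames [5, 9, 0, 2, 4]
8 -> miss, evict 5, frames [9, 0, 2, 4, 8]
0 -> hit
8 -> hit
5 -> miss, evict 9, frames [0, 2, 4, 8, 5]
3 -> miss, evict 0, frames [2, 4, 8, 5, 3]
4 -> hit
6 -> miss, evict 2, frames [4, 8, 5, 3, 6]
0 -> miss, evict 4, frames [8, 5, 3, 6, 0]
6 -> hit
3 -> hit

{0, 3, 5, 6, 8}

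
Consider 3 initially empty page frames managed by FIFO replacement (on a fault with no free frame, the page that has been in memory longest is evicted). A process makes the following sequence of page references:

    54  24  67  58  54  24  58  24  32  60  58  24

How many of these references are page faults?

10

54 → fault, frames [54]
24 → fault, frames [54, 24]
67 → fault, frames [54, 24, 67]
58 → fault, evict 54, frames [24, 67, 58]
54 → fault, evict 24, frames [67, 58, 54]
24 → fault, evict 67, frames [58, 54, 24]
58 → hit
24 → hit
32 → fault, evict 58, frames [54, 24, 32]
60 → fault, evict 54, frames [24, 32, 60]
58 → fault, evict 24, frames [32, 60, 58]
24 → fault, evict 32, frames [60, 58, 24]
Page faults: 10.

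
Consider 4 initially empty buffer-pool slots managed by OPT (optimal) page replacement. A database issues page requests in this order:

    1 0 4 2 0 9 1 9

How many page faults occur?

5

1: miss, frames {1}
0: miss, frames {1,0}
4: miss, frames {1,0,4}
2: miss, frames {1,0,4,2}
0: hit
9: miss, evict 2, frames {1,0,4,9}
1: hit
9: hit
Page faults: 5.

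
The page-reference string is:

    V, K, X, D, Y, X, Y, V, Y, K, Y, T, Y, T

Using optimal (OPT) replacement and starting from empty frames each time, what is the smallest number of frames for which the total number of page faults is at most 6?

f=1: 14 faults
f=2: 8 faults
f=3: 7 faults
f=4: 6 faults
f=5: 6 faults
f=6: 6 faults
Smallest f with faults ≤ 6 is 4.

4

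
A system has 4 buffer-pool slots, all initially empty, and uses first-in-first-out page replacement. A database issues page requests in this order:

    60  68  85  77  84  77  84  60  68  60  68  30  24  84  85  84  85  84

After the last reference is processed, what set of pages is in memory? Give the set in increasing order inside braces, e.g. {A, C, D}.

60 -> fault, frames {60}
68 -> fault, frames {60,68}
85 -> fault, frames {60,68,85}
77 -> fault, frames {60,68,85,77}
84 -> fault, evict 60, frames {68,85,77,84}
77 -> hit
84 -> hit
60 -> fault, evict 68, frames {85,77,84,60}
68 -> fault, evict 85, frames {77,84,60,68}
60 -> hit
68 -> hit
30 -> fault, evict 77, frames {84,60,68,30}
24 -> fault, evict 84, frames {60,68,30,24}
84 -> fault, evict 60, frames {68,30,24,84}
85 -> fault, evict 68, frames {30,24,84,85}
84 -> hit
85 -> hit
84 -> hit

{24, 30, 84, 85}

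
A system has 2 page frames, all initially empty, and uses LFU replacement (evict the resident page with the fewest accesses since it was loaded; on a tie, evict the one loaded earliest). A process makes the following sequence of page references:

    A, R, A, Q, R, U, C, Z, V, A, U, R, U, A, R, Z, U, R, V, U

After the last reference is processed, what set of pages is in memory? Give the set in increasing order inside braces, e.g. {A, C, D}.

A → miss, frames {A}
R → miss, frames {A,R}
A → hit
Q → miss, evict R, frames {A,Q}
R → miss, evict Q, frames {A,R}
U → miss, evict R, frames {A,U}
C → miss, evict U, frames {A,C}
Z → miss, evict C, frames {A,Z}
V → miss, evict Z, frames {A,V}
A → hit
U → miss, evict V, frames {A,U}
R → miss, evict U, frames {A,R}
U → miss, evict R, frames {A,U}
A → hit
R → miss, evict U, frames {A,R}
Z → miss, evict R, frames {A,Z}
U → miss, evict Z, frames {A,U}
R → miss, evict U, frames {A,R}
V → miss, evict R, frames {A,V}
U → miss, evict V, frames {A,U}

{A, U}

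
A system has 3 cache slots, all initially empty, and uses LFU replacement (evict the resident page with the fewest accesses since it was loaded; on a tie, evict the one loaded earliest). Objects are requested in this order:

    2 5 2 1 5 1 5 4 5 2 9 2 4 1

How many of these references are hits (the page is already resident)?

2 → miss, frames [2]
5 → miss, frames [2, 5]
2 → hit
1 → miss, frames [2, 5, 1]
5 → hit
1 → hit
5 → hit
4 → miss, evict 2, frames [5, 1, 4]
5 → hit
2 → miss, evict 4, frames [5, 1, 2]
9 → miss, evict 2, frames [5, 1, 9]
2 → miss, evict 9, frames [5, 1, 2]
4 → miss, evict 2, frames [5, 1, 4]
1 → hit
Hits: 6.

6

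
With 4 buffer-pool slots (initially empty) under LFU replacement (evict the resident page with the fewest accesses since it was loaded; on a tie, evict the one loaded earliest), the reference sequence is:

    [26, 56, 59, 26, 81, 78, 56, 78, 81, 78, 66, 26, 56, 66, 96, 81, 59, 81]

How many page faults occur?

26 -> fault, frames (26)
56 -> fault, frames (26 56)
59 -> fault, frames (26 56 59)
26 -> hit
81 -> fault, frames (26 56 59 81)
78 -> fault, evict 56, frames (26 59 81 78)
56 -> fault, evict 59, frames (26 81 78 56)
78 -> hit
81 -> hit
78 -> hit
66 -> fault, evict 56, frames (26 81 78 66)
26 -> hit
56 -> fault, evict 66, frames (26 81 78 56)
66 -> fault, evict 56, frames (26 81 78 66)
96 -> fault, evict 66, frames (26 81 78 96)
81 -> hit
59 -> fault, evict 96, frames (26 81 78 59)
81 -> hit
Page faults: 11.

11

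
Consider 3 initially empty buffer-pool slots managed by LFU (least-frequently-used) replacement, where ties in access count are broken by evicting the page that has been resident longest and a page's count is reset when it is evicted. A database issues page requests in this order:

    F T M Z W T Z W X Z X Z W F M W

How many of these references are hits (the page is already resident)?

F -> fault, frames {F}
T -> fault, frames {F,T}
M -> fault, frames {F,T,M}
Z -> fault, evict F, frames {T,M,Z}
W -> fault, evict T, frames {M,Z,W}
T -> fault, evict M, frames {Z,W,T}
Z -> hit
W -> hit
X -> fault, evict T, frames {Z,W,X}
Z -> hit
X -> hit
Z -> hit
W -> hit
F -> fault, evict X, frames {Z,W,F}
M -> fault, evict F, frames {Z,W,M}
W -> hit
Hits: 7.

7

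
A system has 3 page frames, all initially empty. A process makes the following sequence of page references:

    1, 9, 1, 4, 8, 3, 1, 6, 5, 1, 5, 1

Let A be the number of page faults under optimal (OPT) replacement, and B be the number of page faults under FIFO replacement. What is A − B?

-1

Under OPT: F F . F F F . F F . . . → 7 faults.
Under FIFO: F F . F F F F F F . . . → 8 faults.
A − B = 7 − 8 = -1.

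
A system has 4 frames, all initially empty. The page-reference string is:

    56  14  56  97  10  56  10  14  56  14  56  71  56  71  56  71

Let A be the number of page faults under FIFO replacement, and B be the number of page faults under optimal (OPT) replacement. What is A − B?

1

Under FIFO: F F . F F . . . . . . F F . . . → 6 faults.
Under OPT: F F . F F . . . . . . F . . . . → 5 faults.
A − B = 6 − 5 = 1.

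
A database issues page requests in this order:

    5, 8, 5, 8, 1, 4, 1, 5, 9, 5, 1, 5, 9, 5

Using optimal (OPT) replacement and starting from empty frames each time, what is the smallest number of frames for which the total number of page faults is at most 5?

f=1: 14 faults
f=2: 8 faults
f=3: 5 faults
f=4: 5 faults
f=5: 5 faults
Smallest f with faults ≤ 5 is 3.

3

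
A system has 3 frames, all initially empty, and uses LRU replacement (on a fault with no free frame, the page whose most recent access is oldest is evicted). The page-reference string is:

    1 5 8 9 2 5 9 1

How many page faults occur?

1 -> miss, frames {1}
5 -> miss, frames {1,5}
8 -> miss, frames {1,5,8}
9 -> miss, evict 1, frames {5,8,9}
2 -> miss, evict 5, frames {8,9,2}
5 -> miss, evict 8, frames {9,2,5}
9 -> hit
1 -> miss, evict 2, frames {5,9,1}
Page faults: 7.

7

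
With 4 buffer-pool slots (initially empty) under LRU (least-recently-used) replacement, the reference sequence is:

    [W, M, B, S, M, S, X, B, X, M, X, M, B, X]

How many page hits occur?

9

W -> fault, frames [W]
M -> fault, frames [W, M]
B -> fault, frames [W, M, B]
S -> fault, frames [W, M, B, S]
M -> hit
S -> hit
X -> fault, evict W, frames [B, M, S, X]
B -> hit
X -> hit
M -> hit
X -> hit
M -> hit
B -> hit
X -> hit
Hits: 9.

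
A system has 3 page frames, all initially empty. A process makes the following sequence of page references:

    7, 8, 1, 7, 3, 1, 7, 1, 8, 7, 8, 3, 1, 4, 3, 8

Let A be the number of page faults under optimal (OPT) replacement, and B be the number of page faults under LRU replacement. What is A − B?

-2

Under OPT: F F F . F . . . F . . . F F . . → 7 faults.
Under LRU: F F F . F . . . F . . F F F . F → 9 faults.
A − B = 7 − 9 = -2.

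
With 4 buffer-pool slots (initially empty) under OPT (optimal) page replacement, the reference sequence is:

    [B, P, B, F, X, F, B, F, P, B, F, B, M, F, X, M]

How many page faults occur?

5

B: fault, frames (B)
P: fault, frames (B P)
B: hit
F: fault, frames (B P F)
X: fault, frames (B P F X)
F: hit
B: hit
F: hit
P: hit
B: hit
F: hit
B: hit
M: fault, evict P, frames (B F X M)
F: hit
X: hit
M: hit
Page faults: 5.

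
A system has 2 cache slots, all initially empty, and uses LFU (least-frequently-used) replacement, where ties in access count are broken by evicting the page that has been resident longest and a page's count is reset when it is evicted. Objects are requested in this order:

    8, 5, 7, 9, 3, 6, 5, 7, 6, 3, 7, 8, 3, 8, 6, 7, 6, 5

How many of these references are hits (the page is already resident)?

8 -> miss, frames {8}
5 -> miss, frames {8,5}
7 -> miss, evict 8, frames {5,7}
9 -> miss, evict 5, frames {7,9}
3 -> miss, evict 7, frames {9,3}
6 -> miss, evict 9, frames {3,6}
5 -> miss, evict 3, frames {6,5}
7 -> miss, evict 6, frames {5,7}
6 -> miss, evict 5, frames {7,6}
3 -> miss, evict 7, frames {6,3}
7 -> miss, evict 6, frames {3,7}
8 -> miss, evict 3, frames {7,8}
3 -> miss, evict 7, frames {8,3}
8 -> hit
6 -> miss, evict 3, frames {8,6}
7 -> miss, evict 6, frames {8,7}
6 -> miss, evict 7, frames {8,6}
5 -> miss, evict 6, frames {8,5}
Hits: 1.

1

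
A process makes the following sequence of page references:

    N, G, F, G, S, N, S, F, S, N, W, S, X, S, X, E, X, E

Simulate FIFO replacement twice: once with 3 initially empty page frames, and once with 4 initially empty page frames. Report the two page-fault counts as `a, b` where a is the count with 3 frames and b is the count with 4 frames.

3 frames: F F F . F F . . . . F . F F . F . . → 9 faults.
4 frames: F F F . F . . . . . F . F . . F . . → 7 faults.
7 < 9: adding a frame reduced faults, as is typical.

9, 7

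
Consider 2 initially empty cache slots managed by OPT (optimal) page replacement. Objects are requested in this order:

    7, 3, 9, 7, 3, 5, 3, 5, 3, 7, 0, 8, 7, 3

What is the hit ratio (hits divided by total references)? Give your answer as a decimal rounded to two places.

7 → miss, frames [7]
3 → miss, frames [7, 3]
9 → miss, evict 3, frames [7, 9]
7 → hit
3 → miss, evict 9, frames [7, 3]
5 → miss, evict 7, frames [3, 5]
3 → hit
5 → hit
3 → hit
7 → miss, evict 5, frames [3, 7]
0 → miss, evict 3, frames [7, 0]
8 → miss, evict 0, frames [7, 8]
7 → hit
3 → miss, evict 8, frames [7, 3]
Hits: 5 of 14 references → 5/14 = 0.3571.

0.36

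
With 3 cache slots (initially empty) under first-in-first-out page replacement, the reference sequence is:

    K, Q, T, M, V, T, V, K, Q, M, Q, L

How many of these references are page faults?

K: miss, frames [K]
Q: miss, frames [K, Q]
T: miss, frames [K, Q, T]
M: miss, evict K, frames [Q, T, M]
V: miss, evict Q, frames [T, M, V]
T: hit
V: hit
K: miss, evict T, frames [M, V, K]
Q: miss, evict M, frames [V, K, Q]
M: miss, evict V, frames [K, Q, M]
Q: hit
L: miss, evict K, frames [Q, M, L]
Page faults: 9.

9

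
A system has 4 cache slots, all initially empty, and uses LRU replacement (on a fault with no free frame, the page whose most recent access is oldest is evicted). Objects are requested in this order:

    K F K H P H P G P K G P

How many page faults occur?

K → miss, frames (K)
F → miss, frames (K F)
K → hit
H → miss, frames (F K H)
P → miss, frames (F K H P)
H → hit
P → hit
G → miss, evict F, frames (K H P G)
P → hit
K → hit
G → hit
P → hit
Page faults: 5.

5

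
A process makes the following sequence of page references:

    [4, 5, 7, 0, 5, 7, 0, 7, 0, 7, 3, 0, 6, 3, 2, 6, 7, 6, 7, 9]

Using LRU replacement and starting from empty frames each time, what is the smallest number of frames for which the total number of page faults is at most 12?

f=1: 20 faults
f=2: 15 faults
f=3: 9 faults
f=4: 9 faults
f=5: 8 faults
f=6: 8 faults
f=7: 8 faults
f=8: 8 faults
Smallest f with faults ≤ 12 is 3.

3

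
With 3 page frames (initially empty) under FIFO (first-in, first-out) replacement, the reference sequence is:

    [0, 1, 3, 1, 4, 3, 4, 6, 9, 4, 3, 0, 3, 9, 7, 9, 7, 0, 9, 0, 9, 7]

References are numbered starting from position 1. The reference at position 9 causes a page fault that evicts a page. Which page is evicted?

pos 1: 0 -> fault, frames (0)
pos 2: 1 -> fault, frames (0 1)
pos 3: 3 -> fault, frames (0 1 3)
pos 4: 1 -> hit
pos 5: 4 -> fault, evict 0, frames (1 3 4)
pos 6: 3 -> hit
pos 7: 4 -> hit
pos 8: 6 -> fault, evict 1, frames (3 4 6)
pos 9: 9 -> fault, evict 3, frames (4 6 9)
At position 9, page 3 is evicted.

3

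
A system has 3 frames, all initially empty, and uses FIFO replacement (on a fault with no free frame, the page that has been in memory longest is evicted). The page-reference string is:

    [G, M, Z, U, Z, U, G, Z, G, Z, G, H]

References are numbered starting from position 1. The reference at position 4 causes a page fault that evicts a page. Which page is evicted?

pos 1: G -> fault, frames (G)
pos 2: M -> fault, frames (G M)
pos 3: Z -> fault, frames (G M Z)
pos 4: U -> fault, evict G, frames (M Z U)
At position 4, page G is evicted.

G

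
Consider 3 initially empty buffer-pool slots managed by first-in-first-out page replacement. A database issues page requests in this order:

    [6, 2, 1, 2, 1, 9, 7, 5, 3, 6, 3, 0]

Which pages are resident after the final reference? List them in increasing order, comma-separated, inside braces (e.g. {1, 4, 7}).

6 -> miss, frames (6)
2 -> miss, frames (6 2)
1 -> miss, frames (6 2 1)
2 -> hit
1 -> hit
9 -> miss, evict 6, frames (2 1 9)
7 -> miss, evict 2, frames (1 9 7)
5 -> miss, evict 1, frames (9 7 5)
3 -> miss, evict 9, frames (7 5 3)
6 -> miss, evict 7, frames (5 3 6)
3 -> hit
0 -> miss, evict 5, frames (3 6 0)

{0, 3, 6}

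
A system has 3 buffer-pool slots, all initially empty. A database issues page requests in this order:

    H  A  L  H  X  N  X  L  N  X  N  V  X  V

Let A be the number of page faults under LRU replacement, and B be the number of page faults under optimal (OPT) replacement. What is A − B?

1

Under LRU: F F F . F F . F . . . F . . → 7 faults.
Under OPT: F F F . F F . . . . . F . . → 6 faults.
A − B = 7 − 6 = 1.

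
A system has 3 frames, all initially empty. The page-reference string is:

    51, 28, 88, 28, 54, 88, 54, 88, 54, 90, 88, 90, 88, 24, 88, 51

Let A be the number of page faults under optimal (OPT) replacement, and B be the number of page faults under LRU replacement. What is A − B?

-1

Under OPT: F F F . F . . . . F . . . F . . → 6 faults.
Under LRU: F F F . F . . . . F . . . F . F → 7 faults.
A − B = 6 − 7 = -1.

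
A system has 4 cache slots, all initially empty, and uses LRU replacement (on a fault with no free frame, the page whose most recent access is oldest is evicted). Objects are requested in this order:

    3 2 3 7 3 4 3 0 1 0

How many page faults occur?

3 → miss, frames {3}
2 → miss, frames {3,2}
3 → hit
7 → miss, frames {2,3,7}
3 → hit
4 → miss, frames {2,7,3,4}
3 → hit
0 → miss, evict 2, frames {7,4,3,0}
1 → miss, evict 7, frames {4,3,0,1}
0 → hit
Page faults: 6.

6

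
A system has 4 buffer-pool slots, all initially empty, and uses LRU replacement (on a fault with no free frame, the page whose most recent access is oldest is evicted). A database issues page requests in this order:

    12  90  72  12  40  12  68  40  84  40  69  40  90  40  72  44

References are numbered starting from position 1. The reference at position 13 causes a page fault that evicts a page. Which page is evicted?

68

pos 1: 12: fault, frames [12]
pos 2: 90: fault, frames [12, 90]
pos 3: 72: fault, frames [12, 90, 72]
pos 4: 12: hit
pos 5: 40: fault, frames [90, 72, 12, 40]
pos 6: 12: hit
pos 7: 68: fault, evict 90, frames [72, 40, 12, 68]
pos 8: 40: hit
pos 9: 84: fault, evict 72, frames [12, 68, 40, 84]
pos 10: 40: hit
pos 11: 69: fault, evict 12, frames [68, 84, 40, 69]
pos 12: 40: hit
pos 13: 90: fault, evict 68, frames [84, 69, 40, 90]
At position 13, page 68 is evicted.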